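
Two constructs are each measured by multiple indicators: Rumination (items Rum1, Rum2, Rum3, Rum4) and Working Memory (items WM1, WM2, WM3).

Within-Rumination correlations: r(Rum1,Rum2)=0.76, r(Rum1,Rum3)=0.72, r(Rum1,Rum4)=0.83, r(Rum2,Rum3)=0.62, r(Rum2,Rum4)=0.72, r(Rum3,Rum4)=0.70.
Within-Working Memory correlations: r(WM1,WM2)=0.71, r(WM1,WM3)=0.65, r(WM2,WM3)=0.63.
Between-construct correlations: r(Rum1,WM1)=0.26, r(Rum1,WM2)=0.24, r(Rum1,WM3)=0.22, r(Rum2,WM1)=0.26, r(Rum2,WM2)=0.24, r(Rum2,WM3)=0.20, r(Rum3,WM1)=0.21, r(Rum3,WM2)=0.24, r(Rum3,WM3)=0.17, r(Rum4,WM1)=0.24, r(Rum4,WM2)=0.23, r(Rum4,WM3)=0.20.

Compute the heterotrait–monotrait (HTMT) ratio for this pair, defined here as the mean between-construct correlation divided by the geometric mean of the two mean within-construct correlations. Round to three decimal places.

0.326

Mean between = 2.71/12 = 0.2258.
Mean within-Rum = 4.35/6 = 0.7250; mean within-WM = 1.99/3 = 0.6633.
Geometric mean = √(0.7250 × 0.6633) = 0.6935.
HTMT = 0.2258 / 0.6935 = 0.326.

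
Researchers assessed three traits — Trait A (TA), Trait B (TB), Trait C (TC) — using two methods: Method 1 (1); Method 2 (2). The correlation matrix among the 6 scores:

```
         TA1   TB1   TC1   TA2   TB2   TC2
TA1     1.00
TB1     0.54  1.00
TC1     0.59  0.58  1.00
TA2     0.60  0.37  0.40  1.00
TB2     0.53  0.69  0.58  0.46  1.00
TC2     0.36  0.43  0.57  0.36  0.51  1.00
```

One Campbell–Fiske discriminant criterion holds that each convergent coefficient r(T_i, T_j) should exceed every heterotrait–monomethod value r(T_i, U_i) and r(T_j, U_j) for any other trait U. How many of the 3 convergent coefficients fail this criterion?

1

Each convergent coefficient versus the relevant comparison correlations:
TA (methods 1·2): 0.60 vs {0.54, 0.46, 0.59, 0.36} → pass.
TB (methods 1·2): 0.69 vs {0.54, 0.46, 0.58, 0.51} → pass.
TC (methods 1·2): 0.57 vs {0.59, 0.36, 0.58, 0.51} → fail.
1 of 3 fail.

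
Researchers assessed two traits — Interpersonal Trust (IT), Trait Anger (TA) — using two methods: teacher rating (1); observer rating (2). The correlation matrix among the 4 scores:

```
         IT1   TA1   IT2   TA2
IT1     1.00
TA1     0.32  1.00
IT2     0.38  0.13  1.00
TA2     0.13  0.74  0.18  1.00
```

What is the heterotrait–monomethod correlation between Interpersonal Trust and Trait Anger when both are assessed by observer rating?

Different traits, same method: r(IT2, TA2) = 0.18.

0.18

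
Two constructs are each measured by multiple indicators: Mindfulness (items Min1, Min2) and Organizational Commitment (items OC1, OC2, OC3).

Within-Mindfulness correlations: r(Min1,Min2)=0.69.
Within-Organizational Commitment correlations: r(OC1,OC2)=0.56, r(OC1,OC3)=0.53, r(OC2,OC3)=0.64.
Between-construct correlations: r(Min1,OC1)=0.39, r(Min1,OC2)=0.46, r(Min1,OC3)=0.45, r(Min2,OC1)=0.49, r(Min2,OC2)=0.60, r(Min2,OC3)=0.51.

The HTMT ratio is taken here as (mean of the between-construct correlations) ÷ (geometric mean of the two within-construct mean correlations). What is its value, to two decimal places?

0.77

Between-construct mean = 2.90/6 = 0.4833.
Mean within-Min = 0.69/1 = 0.6900; mean within-OC = 1.73/3 = 0.5767.
Geometric mean = √(0.6900 × 0.5767) = 0.6308.
HTMT = 0.4833 / 0.6308 = 0.77.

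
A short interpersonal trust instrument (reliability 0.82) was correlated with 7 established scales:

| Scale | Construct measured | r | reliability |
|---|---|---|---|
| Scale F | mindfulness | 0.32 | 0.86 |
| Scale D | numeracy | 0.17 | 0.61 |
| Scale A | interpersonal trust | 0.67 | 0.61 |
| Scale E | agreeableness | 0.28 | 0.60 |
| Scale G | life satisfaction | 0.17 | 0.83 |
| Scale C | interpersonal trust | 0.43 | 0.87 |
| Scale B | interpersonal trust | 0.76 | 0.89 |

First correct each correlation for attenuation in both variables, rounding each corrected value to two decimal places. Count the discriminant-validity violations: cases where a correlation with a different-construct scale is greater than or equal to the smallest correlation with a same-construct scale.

Disattenuated r (r / √(r_scale · r_new)):
  Scale F (disc): 0.32 / √(0.86·0.82) = 0.38
  Scale D (disc): 0.17 / √(0.61·0.82) = 0.24
  Scale A (conv): 0.67 / √(0.61·0.82) = 0.95
  Scale E (disc): 0.28 / √(0.60·0.82) = 0.40
  Scale G (disc): 0.17 / √(0.83·0.82) = 0.21
  Scale C (conv): 0.43 / √(0.87·0.82) = 0.51
  Scale B (conv): 0.76 / √(0.89·0.82) = 0.89
Smallest convergent = 0.51. Discriminant values: 0.38, 0.24, 0.40, 0.21; count ≥ 0.51 → 0.

0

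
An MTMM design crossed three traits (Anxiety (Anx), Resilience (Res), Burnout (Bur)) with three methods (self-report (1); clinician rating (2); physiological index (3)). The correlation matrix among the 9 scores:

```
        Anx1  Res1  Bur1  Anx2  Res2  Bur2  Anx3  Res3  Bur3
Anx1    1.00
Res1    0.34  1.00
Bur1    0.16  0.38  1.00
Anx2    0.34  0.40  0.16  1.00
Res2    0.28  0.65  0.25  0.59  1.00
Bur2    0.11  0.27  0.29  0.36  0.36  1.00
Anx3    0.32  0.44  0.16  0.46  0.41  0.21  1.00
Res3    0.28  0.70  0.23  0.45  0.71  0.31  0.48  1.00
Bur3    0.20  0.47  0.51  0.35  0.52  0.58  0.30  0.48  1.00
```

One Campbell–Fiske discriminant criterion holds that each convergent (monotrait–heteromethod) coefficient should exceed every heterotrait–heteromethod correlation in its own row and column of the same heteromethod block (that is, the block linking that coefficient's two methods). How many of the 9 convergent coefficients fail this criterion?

Checking each validity diagonal entry against its comparison values:
Anx (methods 1·2): 0.34 vs {0.28, 0.40, 0.11, 0.16} → fail.
Anx (methods 1·3): 0.32 vs {0.28, 0.44, 0.20, 0.16} → fail.
Anx (methods 2·3): 0.46 vs {0.45, 0.41, 0.35, 0.21} → pass.
Res (methods 1·2): 0.65 vs {0.40, 0.28, 0.27, 0.25} → pass.
Res (methods 1·3): 0.70 vs {0.44, 0.28, 0.47, 0.23} → pass.
Res (methods 2·3): 0.71 vs {0.41, 0.45, 0.52, 0.31} → pass.
Bur (methods 1·2): 0.29 vs {0.16, 0.11, 0.25, 0.27} → pass.
Bur (methods 1·3): 0.51 vs {0.16, 0.20, 0.23, 0.47} → pass.
Bur (methods 2·3): 0.58 vs {0.21, 0.35, 0.31, 0.52} → pass.
2 of 9 fail.

2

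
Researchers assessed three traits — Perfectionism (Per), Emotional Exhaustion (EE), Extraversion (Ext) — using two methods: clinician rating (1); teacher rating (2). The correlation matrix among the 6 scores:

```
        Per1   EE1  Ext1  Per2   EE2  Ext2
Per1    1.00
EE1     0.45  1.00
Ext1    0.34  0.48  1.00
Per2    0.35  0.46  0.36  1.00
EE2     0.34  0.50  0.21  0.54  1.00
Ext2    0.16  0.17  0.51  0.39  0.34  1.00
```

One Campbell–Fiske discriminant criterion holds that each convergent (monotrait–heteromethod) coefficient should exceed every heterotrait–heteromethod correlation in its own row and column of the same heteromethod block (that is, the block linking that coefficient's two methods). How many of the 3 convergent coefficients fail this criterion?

1

Convergent coefficients and their comparison sets:
Per (methods 1·2): 0.35 vs {0.34, 0.46, 0.16, 0.36} → fail.
EE (methods 1·2): 0.50 vs {0.46, 0.34, 0.17, 0.21} → pass.
Ext (methods 1·2): 0.51 vs {0.36, 0.16, 0.21, 0.17} → pass.
1 of 3 fail.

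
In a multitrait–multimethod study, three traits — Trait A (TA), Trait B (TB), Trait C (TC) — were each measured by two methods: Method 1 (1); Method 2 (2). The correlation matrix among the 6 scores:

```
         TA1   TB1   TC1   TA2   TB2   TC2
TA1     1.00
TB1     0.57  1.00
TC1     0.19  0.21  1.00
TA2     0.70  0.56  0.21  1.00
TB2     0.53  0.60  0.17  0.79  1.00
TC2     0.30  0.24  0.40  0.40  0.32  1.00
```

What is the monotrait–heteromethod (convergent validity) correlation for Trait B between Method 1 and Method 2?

0.60

Same trait (TB), different methods: r(TB1, TB2) = 0.60.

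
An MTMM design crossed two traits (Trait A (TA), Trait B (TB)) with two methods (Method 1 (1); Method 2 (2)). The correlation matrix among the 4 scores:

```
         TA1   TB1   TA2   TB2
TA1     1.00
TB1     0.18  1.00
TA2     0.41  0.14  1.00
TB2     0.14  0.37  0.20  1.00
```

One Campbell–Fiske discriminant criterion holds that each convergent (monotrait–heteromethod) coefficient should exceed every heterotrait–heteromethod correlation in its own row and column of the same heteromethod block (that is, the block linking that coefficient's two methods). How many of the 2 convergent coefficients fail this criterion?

0

Checking each validity diagonal entry against its comparison values:
TA (methods 1·2): 0.41 vs {0.14, 0.14} → pass.
TB (methods 1·2): 0.37 vs {0.14, 0.14} → pass.
0 of 2 fail.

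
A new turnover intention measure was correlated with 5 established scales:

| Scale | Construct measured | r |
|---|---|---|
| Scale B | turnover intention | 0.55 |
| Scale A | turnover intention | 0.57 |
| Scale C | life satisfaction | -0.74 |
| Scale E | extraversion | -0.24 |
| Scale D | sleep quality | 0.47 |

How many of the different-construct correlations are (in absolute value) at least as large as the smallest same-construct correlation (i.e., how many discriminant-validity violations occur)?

1

Convergent (same construct = turnover intention): Scale B, Scale A.
Smallest convergent = 0.55. Discriminant |r|: 0.74, 0.24, 0.47; count ≥ 0.55 → 1.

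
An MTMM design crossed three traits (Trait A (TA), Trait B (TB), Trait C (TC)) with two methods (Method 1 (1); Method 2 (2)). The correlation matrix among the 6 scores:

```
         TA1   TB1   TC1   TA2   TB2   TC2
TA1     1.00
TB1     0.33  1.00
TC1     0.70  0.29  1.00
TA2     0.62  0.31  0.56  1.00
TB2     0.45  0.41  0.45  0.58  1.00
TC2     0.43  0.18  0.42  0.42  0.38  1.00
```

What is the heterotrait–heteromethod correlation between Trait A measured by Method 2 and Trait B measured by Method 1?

0.31

Different traits and methods: r(TA2, TB1) = 0.31.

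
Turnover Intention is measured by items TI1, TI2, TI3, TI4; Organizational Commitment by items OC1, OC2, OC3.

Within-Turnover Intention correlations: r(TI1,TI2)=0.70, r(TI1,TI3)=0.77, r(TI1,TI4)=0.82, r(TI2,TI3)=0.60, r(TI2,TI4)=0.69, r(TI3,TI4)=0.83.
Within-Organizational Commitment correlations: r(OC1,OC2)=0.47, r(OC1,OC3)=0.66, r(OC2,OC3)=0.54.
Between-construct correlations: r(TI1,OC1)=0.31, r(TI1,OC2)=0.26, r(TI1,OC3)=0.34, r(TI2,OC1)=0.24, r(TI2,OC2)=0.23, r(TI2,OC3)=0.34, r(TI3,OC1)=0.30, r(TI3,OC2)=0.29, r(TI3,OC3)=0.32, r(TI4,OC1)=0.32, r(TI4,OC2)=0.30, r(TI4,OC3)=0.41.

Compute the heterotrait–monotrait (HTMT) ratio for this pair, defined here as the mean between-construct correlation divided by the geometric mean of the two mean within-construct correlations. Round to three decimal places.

Mean heterotrait r = 3.66/12 = 0.3050.
Mean within-TI = 4.41/6 = 0.7350; mean within-OC = 1.67/3 = 0.5567.
Geometric mean = √(0.7350 × 0.5567) = 0.6397.
HTMT = 0.3050 / 0.6397 = 0.477.

0.477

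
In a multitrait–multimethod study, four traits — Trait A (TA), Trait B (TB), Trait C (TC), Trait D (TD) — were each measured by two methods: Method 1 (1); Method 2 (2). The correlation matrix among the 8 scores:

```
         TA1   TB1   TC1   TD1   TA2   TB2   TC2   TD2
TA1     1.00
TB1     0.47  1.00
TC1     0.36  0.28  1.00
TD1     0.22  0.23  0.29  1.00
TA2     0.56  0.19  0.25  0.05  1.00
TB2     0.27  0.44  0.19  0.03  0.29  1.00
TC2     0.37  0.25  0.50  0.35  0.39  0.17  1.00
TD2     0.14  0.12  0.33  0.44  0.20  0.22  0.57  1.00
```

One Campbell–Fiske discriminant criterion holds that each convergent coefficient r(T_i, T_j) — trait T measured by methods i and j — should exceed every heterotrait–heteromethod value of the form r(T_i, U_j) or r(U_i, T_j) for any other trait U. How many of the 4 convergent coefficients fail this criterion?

0

Each convergent coefficient versus the relevant comparison correlations:
TA (methods 1·2): 0.56 vs {0.27, 0.19, 0.37, 0.25, 0.14, 0.05} → pass.
TB (methods 1·2): 0.44 vs {0.19, 0.27, 0.25, 0.19, 0.12, 0.03} → pass.
TC (methods 1·2): 0.50 vs {0.25, 0.37, 0.19, 0.25, 0.33, 0.35} → pass.
TD (methods 1·2): 0.44 vs {0.05, 0.14, 0.03, 0.12, 0.35, 0.33} → pass.
0 of 4 fail.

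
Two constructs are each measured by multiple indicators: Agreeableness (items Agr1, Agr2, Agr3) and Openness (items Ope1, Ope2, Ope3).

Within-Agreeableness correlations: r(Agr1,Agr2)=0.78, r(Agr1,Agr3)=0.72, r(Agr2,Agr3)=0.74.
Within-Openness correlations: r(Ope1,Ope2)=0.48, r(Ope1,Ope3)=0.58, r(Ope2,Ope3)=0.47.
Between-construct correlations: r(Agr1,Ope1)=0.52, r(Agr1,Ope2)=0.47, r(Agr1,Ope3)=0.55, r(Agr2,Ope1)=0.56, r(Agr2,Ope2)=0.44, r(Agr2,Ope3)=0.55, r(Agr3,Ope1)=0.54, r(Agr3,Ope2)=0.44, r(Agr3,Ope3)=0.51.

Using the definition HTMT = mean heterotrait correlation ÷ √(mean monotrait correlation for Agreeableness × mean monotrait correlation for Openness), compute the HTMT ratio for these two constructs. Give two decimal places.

0.82

Mean heterotrait r = 4.58/9 = 0.5089.
Mean within-Agr = 2.24/3 = 0.7467; mean within-Ope = 1.53/3 = 0.5100.
Geometric mean = √(0.7467 × 0.5100) = 0.6171.
HTMT = 0.5089 / 0.6171 = 0.82.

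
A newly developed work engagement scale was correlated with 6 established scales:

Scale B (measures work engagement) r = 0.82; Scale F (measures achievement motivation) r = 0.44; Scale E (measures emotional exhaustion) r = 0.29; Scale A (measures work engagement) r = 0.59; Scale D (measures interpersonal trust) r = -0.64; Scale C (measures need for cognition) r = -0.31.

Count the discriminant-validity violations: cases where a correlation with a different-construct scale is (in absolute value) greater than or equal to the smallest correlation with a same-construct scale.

1

Convergent (same construct = work engagement): Scale B, Scale A.
Smallest convergent = 0.59. Discriminant |r|: 0.44, 0.29, 0.64, 0.31; count ≥ 0.59 → 1.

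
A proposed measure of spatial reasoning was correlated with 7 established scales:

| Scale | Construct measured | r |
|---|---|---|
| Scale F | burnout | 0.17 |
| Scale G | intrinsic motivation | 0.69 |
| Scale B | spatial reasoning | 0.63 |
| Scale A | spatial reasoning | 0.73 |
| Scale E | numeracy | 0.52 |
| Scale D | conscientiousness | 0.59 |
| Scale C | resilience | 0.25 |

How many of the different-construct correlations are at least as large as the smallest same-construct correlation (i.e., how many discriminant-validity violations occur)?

1

Convergent (same construct = spatial reasoning): Scale B, Scale A.
Smallest convergent = 0.63. Discriminant values: 0.17, 0.69, 0.52, 0.59, 0.25; count ≥ 0.63 → 1.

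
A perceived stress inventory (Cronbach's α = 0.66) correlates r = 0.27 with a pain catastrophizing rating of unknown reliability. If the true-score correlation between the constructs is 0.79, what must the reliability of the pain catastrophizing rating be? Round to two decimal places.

0.18

r_true = r_obs / √(r_xx · r_yy) ⇒ 0.79 = 0.27 / √(0.66 · r_yy).
√(0.66 · r_yy) = 0.27 / 0.79 = 0.3418; 0.66 · r_yy = 0.1168; r_yy = 0.1168 / 0.66 ≈ 0.18.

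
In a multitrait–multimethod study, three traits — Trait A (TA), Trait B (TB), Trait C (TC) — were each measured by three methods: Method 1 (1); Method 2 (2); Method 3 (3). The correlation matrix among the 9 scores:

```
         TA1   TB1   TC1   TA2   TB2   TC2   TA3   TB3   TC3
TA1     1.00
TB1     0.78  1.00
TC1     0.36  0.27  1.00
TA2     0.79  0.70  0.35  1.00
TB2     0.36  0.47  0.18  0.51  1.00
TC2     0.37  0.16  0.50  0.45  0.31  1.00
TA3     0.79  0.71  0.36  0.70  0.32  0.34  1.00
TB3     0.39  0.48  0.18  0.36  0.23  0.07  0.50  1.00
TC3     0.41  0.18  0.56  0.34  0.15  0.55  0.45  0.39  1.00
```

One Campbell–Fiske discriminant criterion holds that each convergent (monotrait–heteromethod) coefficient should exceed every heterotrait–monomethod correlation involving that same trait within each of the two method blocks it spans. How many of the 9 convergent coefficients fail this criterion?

3

Checking each validity diagonal entry against its comparison values:
TA (methods 1·2): 0.79 vs {0.78, 0.51, 0.36, 0.45} → pass.
TA (methods 1·3): 0.79 vs {0.78, 0.50, 0.36, 0.45} → pass.
TA (methods 2·3): 0.70 vs {0.51, 0.50, 0.45, 0.45} → pass.
TB (methods 1·2): 0.47 vs {0.78, 0.51, 0.27, 0.31} → fail.
TB (methods 1·3): 0.48 vs {0.78, 0.50, 0.27, 0.39} → fail.
TB (methods 2·3): 0.23 vs {0.51, 0.50, 0.31, 0.39} → fail.
TC (methods 1·2): 0.50 vs {0.36, 0.45, 0.27, 0.31} → pass.
TC (methods 1·3): 0.56 vs {0.36, 0.45, 0.27, 0.39} → pass.
TC (methods 2·3): 0.55 vs {0.45, 0.45, 0.31, 0.39} → pass.
3 of 9 fail.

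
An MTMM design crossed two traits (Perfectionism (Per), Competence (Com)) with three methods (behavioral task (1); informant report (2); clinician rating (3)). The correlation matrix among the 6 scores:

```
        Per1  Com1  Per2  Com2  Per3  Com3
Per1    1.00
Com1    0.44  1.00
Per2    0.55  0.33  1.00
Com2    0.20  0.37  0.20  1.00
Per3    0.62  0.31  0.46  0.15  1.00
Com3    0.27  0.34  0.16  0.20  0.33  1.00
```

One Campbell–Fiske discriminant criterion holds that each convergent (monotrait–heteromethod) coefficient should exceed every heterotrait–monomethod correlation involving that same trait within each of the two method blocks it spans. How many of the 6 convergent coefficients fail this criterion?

3

Checking each validity diagonal entry against its comparison values:
Per (methods 1·2): 0.55 vs {0.44, 0.20} → pass.
Per (methods 1·3): 0.62 vs {0.44, 0.33} → pass.
Per (methods 2·3): 0.46 vs {0.20, 0.33} → pass.
Com (methods 1·2): 0.37 vs {0.44, 0.20} → fail.
Com (methods 1·3): 0.34 vs {0.44, 0.33} → fail.
Com (methods 2·3): 0.20 vs {0.20, 0.33} → fail.
3 of 6 fail.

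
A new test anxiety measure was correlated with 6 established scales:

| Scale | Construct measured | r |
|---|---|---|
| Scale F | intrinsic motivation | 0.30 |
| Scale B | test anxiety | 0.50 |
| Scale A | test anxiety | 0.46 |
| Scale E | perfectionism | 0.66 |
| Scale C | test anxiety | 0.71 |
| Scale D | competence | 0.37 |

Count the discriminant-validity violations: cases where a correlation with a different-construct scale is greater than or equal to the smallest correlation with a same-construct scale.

Convergent (same construct = test anxiety): Scale B, Scale A, Scale C.
Smallest convergent = 0.46. Discriminant values: 0.30, 0.66, 0.37; count ≥ 0.46 → 1.

1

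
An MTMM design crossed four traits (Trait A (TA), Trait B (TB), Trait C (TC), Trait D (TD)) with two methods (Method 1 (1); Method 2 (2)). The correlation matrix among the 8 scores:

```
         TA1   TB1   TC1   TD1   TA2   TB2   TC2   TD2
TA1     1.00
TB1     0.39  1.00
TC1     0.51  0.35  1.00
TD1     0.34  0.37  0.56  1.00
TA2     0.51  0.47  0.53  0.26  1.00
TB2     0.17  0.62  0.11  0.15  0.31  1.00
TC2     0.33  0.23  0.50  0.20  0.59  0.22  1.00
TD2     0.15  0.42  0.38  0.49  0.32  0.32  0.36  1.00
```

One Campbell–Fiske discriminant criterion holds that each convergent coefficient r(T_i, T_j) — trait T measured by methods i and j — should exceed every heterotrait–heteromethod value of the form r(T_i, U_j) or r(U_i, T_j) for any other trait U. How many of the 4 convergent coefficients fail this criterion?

Convergent coefficients and their comparison sets:
TA (methods 1·2): 0.51 vs {0.17, 0.47, 0.33, 0.53, 0.15, 0.26} → fail.
TB (methods 1·2): 0.62 vs {0.47, 0.17, 0.23, 0.11, 0.42, 0.15} → pass.
TC (methods 1·2): 0.50 vs {0.53, 0.33, 0.11, 0.23, 0.38, 0.20} → fail.
TD (methods 1·2): 0.49 vs {0.26, 0.15, 0.15, 0.42, 0.20, 0.38} → pass.
2 of 4 fail.

2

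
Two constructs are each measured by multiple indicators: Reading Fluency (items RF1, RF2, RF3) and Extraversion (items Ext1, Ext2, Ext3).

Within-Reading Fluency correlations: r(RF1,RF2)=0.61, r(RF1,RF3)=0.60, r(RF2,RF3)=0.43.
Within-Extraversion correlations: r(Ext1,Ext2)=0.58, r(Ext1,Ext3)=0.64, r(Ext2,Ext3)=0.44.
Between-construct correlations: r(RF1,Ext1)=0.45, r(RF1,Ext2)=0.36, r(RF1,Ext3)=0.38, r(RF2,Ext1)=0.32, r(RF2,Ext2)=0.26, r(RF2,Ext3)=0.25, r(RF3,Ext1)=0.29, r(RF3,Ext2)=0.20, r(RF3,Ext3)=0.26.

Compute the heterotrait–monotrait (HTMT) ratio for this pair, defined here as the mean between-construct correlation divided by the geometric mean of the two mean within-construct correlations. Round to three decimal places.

Between-construct mean = 2.77/9 = 0.3078.
Mean within-RF = 1.64/3 = 0.5467; mean within-Ext = 1.66/3 = 0.5533.
Geometric mean = √(0.5467 × 0.5533) = 0.5500.
HTMT = 0.3078 / 0.5500 = 0.560.

0.560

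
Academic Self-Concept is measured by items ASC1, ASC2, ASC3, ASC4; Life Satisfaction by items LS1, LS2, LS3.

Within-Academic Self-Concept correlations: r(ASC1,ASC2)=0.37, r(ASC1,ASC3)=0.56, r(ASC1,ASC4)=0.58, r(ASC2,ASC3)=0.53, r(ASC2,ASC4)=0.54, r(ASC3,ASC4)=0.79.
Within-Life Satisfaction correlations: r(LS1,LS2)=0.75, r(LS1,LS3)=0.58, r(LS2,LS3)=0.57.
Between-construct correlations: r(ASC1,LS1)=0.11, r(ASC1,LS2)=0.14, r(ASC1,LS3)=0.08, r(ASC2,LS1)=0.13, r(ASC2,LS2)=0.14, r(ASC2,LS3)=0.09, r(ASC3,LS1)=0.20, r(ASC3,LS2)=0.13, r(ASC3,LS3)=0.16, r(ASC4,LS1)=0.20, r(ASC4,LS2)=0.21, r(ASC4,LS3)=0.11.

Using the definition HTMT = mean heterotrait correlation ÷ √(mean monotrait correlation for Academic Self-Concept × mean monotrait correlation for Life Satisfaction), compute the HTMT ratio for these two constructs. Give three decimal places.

Between-construct mean = 1.70/12 = 0.1417.
Mean within-ASC = 3.37/6 = 0.5617; mean within-LS = 1.90/3 = 0.6333.
Geometric mean = √(0.5617 × 0.6333) = 0.5964.
HTMT = 0.1417 / 0.5964 = 0.238.

0.238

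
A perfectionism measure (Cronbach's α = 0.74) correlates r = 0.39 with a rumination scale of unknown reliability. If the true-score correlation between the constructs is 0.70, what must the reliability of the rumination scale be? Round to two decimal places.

0.42

r_true = r_obs / √(r_xx · r_yy) ⇒ 0.70 = 0.39 / √(0.74 · r_yy).
√(0.74 · r_yy) = 0.39 / 0.70 = 0.5571; 0.74 · r_yy = 0.3104; r_yy = 0.3104 / 0.74 ≈ 0.42.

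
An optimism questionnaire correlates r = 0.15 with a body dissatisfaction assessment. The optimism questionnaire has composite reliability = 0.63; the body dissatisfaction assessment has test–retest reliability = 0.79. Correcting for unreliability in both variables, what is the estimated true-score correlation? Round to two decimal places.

r_true = r_obs / √(r_xx · r_yy) = 0.15 / √(0.63 × 0.79) = 0.15 / √0.4977 = 0.15 / 0.7055 ≈ 0.21.

0.21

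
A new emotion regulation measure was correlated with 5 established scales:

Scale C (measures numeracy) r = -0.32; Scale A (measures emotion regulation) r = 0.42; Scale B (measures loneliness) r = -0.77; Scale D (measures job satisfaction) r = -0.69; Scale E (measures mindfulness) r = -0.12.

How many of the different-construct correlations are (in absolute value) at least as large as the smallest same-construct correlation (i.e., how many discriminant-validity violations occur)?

Convergent (same construct = emotion regulation): Scale A.
Smallest convergent = 0.42. Discriminant |r|: 0.32, 0.77, 0.69, 0.12; count ≥ 0.42 → 2.

2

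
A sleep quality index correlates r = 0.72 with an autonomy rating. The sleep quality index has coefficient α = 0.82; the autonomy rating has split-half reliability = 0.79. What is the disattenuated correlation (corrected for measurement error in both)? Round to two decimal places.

0.89

r_true = r_obs / √(r_xx · r_yy) = 0.72 / √(0.82 × 0.79) = 0.72 / √0.6478 = 0.72 / 0.8049 ≈ 0.89.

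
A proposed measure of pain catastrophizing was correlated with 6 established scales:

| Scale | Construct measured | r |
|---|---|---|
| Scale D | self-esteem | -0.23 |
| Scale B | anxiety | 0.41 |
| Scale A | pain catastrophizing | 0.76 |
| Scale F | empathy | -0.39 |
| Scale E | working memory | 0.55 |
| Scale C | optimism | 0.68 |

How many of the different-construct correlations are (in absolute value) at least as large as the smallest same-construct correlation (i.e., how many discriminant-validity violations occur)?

Convergent (same construct = pain catastrophizing): Scale A.
Smallest convergent = 0.76. Discriminant |r|: 0.23, 0.41, 0.39, 0.55, 0.68; count ≥ 0.76 → 0.

0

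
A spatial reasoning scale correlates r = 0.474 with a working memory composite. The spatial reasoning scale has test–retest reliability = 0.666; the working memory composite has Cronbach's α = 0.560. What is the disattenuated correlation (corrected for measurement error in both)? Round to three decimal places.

r_true = r_obs / √(r_xx · r_yy) = 0.474 / √(0.666 × 0.560) = 0.474 / √0.372960 = 0.474 / 0.6107 ≈ 0.776.

0.776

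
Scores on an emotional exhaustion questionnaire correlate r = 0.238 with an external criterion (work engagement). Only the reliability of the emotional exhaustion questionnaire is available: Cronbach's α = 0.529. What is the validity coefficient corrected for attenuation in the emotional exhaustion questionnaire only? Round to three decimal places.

0.327

Single correction: r_c = r_obs / √r_xx = 0.238 / √0.529 = 0.238 / 0.7273 ≈ 0.327.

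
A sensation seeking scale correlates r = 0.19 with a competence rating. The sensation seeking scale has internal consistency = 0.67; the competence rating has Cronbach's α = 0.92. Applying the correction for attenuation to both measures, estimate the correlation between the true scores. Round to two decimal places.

r_true = r_obs / √(r_xx · r_yy) = 0.19 / √(0.67 × 0.92) = 0.19 / √0.6164 = 0.19 / 0.7851 ≈ 0.24.

0.24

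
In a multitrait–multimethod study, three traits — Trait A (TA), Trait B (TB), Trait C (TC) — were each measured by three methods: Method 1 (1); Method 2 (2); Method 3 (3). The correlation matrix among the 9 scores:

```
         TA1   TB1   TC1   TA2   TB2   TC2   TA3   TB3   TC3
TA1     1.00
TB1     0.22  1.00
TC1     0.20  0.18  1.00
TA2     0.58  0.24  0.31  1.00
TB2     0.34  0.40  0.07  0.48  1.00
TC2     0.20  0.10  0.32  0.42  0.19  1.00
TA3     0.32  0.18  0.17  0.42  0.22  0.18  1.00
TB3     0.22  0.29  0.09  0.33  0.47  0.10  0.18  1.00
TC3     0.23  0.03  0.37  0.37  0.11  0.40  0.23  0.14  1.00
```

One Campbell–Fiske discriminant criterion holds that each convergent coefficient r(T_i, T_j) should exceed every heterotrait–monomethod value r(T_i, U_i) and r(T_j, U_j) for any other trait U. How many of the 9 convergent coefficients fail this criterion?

Convergent coefficients and their comparison sets:
TA (methods 1·2): 0.58 vs {0.22, 0.48, 0.20, 0.42} → pass.
TA (methods 1·3): 0.32 vs {0.22, 0.18, 0.20, 0.23} → pass.
TA (methods 2·3): 0.42 vs {0.48, 0.18, 0.42, 0.23} → fail.
TB (methods 1·2): 0.40 vs {0.22, 0.48, 0.18, 0.19} → fail.
TB (methods 1·3): 0.29 vs {0.22, 0.18, 0.18, 0.14} → pass.
TB (methods 2·3): 0.47 vs {0.48, 0.18, 0.19, 0.14} → fail.
TC (methods 1·2): 0.32 vs {0.20, 0.42, 0.18, 0.19} → fail.
TC (methods 1·3): 0.37 vs {0.20, 0.23, 0.18, 0.14} → pass.
TC (methods 2·3): 0.40 vs {0.42, 0.23, 0.19, 0.14} → fail.
5 of 9 fail.

5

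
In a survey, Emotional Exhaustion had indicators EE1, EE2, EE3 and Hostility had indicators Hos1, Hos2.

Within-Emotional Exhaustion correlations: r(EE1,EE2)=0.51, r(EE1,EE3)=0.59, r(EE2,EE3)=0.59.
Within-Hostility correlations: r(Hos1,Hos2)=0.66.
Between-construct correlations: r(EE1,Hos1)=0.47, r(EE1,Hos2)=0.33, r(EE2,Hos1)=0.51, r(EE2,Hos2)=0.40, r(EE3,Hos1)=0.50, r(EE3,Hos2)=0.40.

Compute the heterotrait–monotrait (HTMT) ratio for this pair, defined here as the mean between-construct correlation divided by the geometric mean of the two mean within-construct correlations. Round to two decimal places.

0.71

Between-construct mean = 2.61/6 = 0.4350.
Mean within-EE = 1.69/3 = 0.5633; mean within-Hos = 0.66/1 = 0.6600.
Geometric mean = √(0.5633 × 0.6600) = 0.6097.
HTMT = 0.4350 / 0.6097 = 0.71.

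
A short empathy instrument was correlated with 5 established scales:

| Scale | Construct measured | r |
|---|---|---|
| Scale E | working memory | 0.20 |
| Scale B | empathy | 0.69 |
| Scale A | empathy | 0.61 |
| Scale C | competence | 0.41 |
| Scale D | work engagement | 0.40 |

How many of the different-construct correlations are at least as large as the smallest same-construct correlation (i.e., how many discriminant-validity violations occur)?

0

Convergent (same construct = empathy): Scale B, Scale A.
Smallest convergent = 0.61. Discriminant values: 0.20, 0.41, 0.40; count ≥ 0.61 → 0.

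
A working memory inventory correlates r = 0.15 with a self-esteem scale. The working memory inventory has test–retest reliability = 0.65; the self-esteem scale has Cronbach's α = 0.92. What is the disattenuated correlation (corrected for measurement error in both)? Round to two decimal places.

r_true = r_obs / √(r_xx · r_yy) = 0.15 / √(0.65 × 0.92) = 0.15 / √0.5980 = 0.15 / 0.7733 ≈ 0.19.

0.19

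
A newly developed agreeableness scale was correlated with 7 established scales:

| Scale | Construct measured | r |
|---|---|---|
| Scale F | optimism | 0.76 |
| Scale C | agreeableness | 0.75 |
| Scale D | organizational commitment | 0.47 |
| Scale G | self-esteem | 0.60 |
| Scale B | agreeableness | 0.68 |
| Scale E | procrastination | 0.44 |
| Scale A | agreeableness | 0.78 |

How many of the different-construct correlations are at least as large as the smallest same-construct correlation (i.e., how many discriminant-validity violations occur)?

1

Convergent (same construct = agreeableness): Scale C, Scale B, Scale A.
Smallest convergent = 0.68. Discriminant values: 0.76, 0.47, 0.60, 0.44; count ≥ 0.68 → 1.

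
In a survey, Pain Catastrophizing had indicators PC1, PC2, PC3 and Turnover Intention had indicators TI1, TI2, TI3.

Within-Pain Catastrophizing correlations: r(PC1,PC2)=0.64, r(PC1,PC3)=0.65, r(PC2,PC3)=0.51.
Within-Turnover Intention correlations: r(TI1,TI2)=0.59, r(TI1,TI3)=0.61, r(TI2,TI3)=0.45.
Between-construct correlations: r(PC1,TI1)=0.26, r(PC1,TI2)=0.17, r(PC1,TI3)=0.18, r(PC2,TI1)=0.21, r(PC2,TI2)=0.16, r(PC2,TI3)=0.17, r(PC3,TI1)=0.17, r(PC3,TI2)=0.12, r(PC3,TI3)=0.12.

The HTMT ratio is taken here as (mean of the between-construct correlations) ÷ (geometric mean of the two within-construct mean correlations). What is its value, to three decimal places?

Mean heterotrait r = 1.56/9 = 0.1733.
Mean within-PC = 1.80/3 = 0.6000; mean within-TI = 1.65/3 = 0.5500.
Geometric mean = √(0.6000 × 0.5500) = 0.5745.
HTMT = 0.1733 / 0.5745 = 0.302.

0.302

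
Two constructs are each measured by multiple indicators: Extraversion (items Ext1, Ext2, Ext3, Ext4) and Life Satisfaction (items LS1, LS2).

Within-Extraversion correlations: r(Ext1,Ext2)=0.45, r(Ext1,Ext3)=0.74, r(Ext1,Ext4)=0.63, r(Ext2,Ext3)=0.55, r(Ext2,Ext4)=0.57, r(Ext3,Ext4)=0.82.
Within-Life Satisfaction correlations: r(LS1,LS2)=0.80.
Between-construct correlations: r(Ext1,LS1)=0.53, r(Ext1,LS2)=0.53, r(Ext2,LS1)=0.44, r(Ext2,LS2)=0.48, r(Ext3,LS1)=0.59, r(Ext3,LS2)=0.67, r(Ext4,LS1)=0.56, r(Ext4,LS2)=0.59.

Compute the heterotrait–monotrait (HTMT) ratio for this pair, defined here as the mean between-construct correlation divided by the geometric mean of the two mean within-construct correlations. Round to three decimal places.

Mean heterotrait r = 4.39/8 = 0.5488.
Mean within-Ext = 3.76/6 = 0.6267; mean within-LS = 0.80/1 = 0.8000.
Geometric mean = √(0.6267 × 0.8000) = 0.7081.
HTMT = 0.5488 / 0.7081 = 0.775.

0.775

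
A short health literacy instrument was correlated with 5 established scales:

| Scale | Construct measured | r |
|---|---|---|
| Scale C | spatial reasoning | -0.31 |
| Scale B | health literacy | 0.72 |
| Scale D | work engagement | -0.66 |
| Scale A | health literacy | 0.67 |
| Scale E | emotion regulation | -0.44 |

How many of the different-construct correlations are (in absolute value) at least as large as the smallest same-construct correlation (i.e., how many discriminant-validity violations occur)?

0

Convergent (same construct = health literacy): Scale B, Scale A.
Smallest convergent = 0.67. Discriminant |r|: 0.31, 0.66, 0.44; count ≥ 0.67 → 0.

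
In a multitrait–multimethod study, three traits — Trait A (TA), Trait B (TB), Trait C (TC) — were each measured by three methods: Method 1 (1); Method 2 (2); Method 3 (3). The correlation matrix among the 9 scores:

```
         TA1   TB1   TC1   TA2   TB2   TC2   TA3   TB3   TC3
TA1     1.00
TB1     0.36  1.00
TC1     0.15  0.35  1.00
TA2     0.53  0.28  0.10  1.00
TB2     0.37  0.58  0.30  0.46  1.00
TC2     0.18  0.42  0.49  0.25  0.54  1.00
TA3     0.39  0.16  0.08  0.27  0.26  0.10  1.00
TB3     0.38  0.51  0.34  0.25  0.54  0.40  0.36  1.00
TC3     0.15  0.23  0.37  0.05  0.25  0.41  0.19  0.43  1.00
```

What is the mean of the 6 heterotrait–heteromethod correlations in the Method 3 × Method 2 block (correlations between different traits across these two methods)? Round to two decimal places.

HTHM values (method 3 × method 2): 0.26, 0.10, 0.25, 0.40, 0.05, 0.25; mean = 1.31/6 = 0.22.

0.22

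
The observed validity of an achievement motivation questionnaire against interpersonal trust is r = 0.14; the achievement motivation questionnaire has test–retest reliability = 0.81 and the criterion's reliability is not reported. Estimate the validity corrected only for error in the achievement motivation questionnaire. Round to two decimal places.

Single correction: r_c = r_obs / √r_xx = 0.14 / √0.81 = 0.14 / 0.9000 ≈ 0.16.

0.16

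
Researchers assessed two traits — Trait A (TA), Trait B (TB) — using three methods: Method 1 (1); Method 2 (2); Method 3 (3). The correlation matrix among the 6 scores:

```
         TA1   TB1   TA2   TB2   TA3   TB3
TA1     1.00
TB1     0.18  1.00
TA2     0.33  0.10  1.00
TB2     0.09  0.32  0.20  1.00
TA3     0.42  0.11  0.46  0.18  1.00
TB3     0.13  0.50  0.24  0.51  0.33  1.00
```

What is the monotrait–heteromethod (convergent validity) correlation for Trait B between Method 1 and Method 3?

0.50

Same trait (TB), different methods: r(TB1, TB3) = 0.50.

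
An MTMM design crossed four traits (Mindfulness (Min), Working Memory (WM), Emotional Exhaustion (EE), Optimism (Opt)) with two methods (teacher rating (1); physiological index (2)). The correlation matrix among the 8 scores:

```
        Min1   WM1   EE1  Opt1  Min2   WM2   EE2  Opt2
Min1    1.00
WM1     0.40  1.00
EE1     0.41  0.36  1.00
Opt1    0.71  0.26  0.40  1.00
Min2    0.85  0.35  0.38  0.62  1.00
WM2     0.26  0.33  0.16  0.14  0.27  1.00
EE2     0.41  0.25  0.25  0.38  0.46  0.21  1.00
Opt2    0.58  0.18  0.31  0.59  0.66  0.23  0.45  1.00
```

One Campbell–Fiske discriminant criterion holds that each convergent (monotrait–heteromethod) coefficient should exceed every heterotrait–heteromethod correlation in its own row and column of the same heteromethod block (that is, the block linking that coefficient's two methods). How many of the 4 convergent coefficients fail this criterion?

3

Convergent coefficients and their comparison sets:
Min (methods 1·2): 0.85 vs {0.26, 0.35, 0.41, 0.38, 0.58, 0.62} → pass.
WM (methods 1·2): 0.33 vs {0.35, 0.26, 0.25, 0.16, 0.18, 0.14} → fail.
EE (methods 1·2): 0.25 vs {0.38, 0.41, 0.16, 0.25, 0.31, 0.38} → fail.
Opt (methods 1·2): 0.59 vs {0.62, 0.58, 0.14, 0.18, 0.38, 0.31} → fail.
3 of 4 fail.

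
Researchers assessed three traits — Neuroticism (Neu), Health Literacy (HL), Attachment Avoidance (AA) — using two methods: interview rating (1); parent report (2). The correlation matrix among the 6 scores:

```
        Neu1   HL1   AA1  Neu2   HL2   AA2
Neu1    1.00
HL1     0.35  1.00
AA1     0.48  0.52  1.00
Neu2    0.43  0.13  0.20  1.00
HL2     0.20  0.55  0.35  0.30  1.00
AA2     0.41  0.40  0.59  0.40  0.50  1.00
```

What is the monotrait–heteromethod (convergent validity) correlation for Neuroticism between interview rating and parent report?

0.43

Same trait (Neu), different methods: r(Neu1, Neu2) = 0.43.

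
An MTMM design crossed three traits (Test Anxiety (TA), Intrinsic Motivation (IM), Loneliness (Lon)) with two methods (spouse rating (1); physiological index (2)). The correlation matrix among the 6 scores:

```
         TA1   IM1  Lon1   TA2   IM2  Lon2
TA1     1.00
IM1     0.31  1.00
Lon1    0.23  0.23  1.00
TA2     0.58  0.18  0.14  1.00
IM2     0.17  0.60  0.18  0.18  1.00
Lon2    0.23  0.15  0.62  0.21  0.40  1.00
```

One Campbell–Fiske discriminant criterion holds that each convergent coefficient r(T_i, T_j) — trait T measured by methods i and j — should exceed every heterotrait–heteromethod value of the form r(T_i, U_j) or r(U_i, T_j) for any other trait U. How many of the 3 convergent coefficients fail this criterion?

Each convergent coefficient versus the relevant comparison correlations:
TA (methods 1·2): 0.58 vs {0.17, 0.18, 0.23, 0.14} → pass.
IM (methods 1·2): 0.60 vs {0.18, 0.17, 0.15, 0.18} → pass.
Lon (methods 1·2): 0.62 vs {0.14, 0.23, 0.18, 0.15} → pass.
0 of 3 fail.

0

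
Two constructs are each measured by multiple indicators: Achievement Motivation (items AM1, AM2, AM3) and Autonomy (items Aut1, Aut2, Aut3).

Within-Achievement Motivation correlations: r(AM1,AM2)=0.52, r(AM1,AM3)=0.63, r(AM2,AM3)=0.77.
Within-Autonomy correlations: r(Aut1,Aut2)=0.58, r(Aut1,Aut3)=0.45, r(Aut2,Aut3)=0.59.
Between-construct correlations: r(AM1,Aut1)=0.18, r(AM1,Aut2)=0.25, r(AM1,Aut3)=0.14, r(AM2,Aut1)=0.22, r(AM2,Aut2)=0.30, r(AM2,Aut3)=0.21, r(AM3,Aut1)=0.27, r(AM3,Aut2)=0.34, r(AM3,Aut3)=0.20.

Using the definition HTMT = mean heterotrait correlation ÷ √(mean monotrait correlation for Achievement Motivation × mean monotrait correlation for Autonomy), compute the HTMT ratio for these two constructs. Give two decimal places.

0.40

Mean between = 2.11/9 = 0.2344.
Mean within-AM = 1.92/3 = 0.6400; mean within-Aut = 1.62/3 = 0.5400.
Geometric mean = √(0.6400 × 0.5400) = 0.5879.
HTMT = 0.2344 / 0.5879 = 0.40.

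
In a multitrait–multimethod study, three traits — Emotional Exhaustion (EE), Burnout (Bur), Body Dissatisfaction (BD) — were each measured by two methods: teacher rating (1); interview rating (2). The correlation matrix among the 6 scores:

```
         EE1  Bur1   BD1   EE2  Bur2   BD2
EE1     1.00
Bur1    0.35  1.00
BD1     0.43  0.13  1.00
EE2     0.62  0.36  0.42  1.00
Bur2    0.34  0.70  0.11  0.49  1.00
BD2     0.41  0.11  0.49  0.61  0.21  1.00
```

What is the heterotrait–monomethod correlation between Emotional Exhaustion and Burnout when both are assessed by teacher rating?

0.35

Different traits, same method: r(EE1, Bur1) = 0.35.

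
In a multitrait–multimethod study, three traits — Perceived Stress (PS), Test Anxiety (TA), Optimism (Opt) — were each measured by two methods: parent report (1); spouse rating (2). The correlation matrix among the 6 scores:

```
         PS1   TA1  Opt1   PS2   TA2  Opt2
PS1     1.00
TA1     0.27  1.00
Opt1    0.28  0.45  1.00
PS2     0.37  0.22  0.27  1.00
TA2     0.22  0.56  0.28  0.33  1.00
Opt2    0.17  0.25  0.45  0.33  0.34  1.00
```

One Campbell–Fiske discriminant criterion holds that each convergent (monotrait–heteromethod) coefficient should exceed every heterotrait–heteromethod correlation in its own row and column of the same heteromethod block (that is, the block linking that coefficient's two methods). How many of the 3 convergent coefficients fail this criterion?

Each convergent coefficient versus the relevant comparison correlations:
PS (methods 1·2): 0.37 vs {0.22, 0.22, 0.17, 0.27} → pass.
TA (methods 1·2): 0.56 vs {0.22, 0.22, 0.25, 0.28} → pass.
Opt (methods 1·2): 0.45 vs {0.27, 0.17, 0.28, 0.25} → pass.
0 of 3 fail.

0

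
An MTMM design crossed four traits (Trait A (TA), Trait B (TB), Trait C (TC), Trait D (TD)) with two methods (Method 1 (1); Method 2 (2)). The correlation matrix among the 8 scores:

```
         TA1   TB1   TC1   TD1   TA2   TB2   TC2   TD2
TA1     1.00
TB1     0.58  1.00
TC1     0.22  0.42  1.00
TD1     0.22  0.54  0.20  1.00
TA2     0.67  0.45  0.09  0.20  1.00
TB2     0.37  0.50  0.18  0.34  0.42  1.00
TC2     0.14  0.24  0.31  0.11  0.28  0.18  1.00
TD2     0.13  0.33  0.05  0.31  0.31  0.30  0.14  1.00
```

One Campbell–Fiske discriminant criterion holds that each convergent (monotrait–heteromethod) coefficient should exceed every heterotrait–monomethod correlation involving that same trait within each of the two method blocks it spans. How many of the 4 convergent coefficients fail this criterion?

Checking each validity diagonal entry against its comparison values:
TA (methods 1·2): 0.67 vs {0.58, 0.42, 0.22, 0.28, 0.22, 0.31} → pass.
TB (methods 1·2): 0.50 vs {0.58, 0.42, 0.42, 0.18, 0.54, 0.30} → fail.
TC (methods 1·2): 0.31 vs {0.22, 0.28, 0.42, 0.18, 0.20, 0.14} → fail.
TD (methods 1·2): 0.31 vs {0.22, 0.31, 0.54, 0.30, 0.20, 0.14} → fail.
3 of 4 fail.

3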